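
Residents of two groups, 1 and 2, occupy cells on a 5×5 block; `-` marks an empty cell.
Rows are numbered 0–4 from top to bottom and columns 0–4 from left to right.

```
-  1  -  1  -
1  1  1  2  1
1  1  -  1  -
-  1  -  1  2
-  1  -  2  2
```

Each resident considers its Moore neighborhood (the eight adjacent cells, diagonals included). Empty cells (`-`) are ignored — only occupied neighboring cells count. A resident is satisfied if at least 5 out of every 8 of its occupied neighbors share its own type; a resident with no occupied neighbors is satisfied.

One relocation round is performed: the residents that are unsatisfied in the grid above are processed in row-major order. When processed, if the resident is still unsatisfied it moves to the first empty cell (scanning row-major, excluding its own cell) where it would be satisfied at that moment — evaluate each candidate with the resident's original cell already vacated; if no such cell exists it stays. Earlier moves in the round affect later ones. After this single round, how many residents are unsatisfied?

Initially unsatisfied (in order): (1,3), (2,3), (3,3), (3,4).
  (1,3): no empty cell satisfies it; stays.
  (2,3) → (0,0).
  (3,3) → (0,2).
  (3,4): now satisfied by earlier moves; stays.
Resulting grid:
1 1 1 1 -
1 1 1 2 1
1 1 - - -
- 1 - - 2
- 1 - 2 2
Unsatisfied now: (1,3), (1,4).

2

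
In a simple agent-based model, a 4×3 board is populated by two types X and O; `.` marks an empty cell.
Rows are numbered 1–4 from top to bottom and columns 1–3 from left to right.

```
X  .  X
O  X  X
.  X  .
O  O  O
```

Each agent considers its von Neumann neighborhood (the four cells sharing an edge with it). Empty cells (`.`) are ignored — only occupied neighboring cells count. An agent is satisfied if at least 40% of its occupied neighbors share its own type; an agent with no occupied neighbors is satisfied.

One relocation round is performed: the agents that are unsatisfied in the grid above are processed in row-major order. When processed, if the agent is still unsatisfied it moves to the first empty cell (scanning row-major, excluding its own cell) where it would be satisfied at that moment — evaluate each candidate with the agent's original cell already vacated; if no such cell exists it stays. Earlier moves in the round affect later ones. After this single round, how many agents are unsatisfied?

1

Initially unsatisfied (in order): (1,1), (2,1).
  (1,1) → (1,2).
  (2,1) → (3,1).
Resulting grid:
. X X
. X X
O X .
O O O
Unsatisfied now: (3,2).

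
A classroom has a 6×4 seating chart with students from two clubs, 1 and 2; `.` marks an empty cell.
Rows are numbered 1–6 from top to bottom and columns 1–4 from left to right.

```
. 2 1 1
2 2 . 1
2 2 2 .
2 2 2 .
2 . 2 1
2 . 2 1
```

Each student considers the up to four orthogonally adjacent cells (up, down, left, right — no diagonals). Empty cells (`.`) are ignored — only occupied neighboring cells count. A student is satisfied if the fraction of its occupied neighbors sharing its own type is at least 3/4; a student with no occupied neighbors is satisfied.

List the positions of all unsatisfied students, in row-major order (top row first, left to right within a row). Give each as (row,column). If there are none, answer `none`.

(1,2)2 1/2 not
(1,3)1 1/2 not
(1,4)1 2/2 satisfied
(2,1)2 2/2 satisfied
(2,2)2 3/3 satisfied
(2,4)1 1/1 satisfied
(3,1)2 3/3 satisfied
(3,2)2 4/4 satisfied
(3,3)2 2/2 satisfied
(4,1)2 3/3 satisfied
(4,2)2 3/3 satisfied
(4,3)2 3/3 satisfied
(5,1)2 2/2 satisfied
(5,3)2 2/3 not
(5,4)1 1/2 not
(6,1)2 1/1 satisfied
(6,3)2 1/2 not
(6,4)1 1/2 not

(1,2), (1,3), (5,3), (5,4), (6,3), (6,4)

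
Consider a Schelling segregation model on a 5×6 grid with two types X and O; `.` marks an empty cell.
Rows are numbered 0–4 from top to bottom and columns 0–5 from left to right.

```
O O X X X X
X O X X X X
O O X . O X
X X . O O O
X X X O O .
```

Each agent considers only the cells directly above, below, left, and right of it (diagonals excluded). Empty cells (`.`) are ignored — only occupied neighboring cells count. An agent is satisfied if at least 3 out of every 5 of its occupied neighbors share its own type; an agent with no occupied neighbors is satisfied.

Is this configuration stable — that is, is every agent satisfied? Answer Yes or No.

No

Row 0: (0,0)O 1/2 not · (0,1)O 2/3 satisfied · (0,2)X 2/3 satisfied · (0,3)X 3/3 satisfied · (0,4)X 3/3 satisfied · (0,5)X 2/2 satisfied
Row 1: (1,0)X 0/3 not · (1,1)O 2/4 not · (1,2)X 3/4 satisfied · (1,3)X 3/3 satisfied · (1,4)X 3/4 satisfied · (1,5)X 3/3 satisfied
Row 2: (2,0)O 1/3 not · (2,1)O 2/4 not · (2,2)X 1/2 not · (2,4)O 1/3 not · (2,5)X 1/3 not
Row 3: (3,0)X 2/3 satisfied · (3,1)X 2/3 satisfied · (3,3)O 2/2 satisfied · (3,4)O 4/4 satisfied · (3,5)O 1/2 not
Row 4: (4,0)X 2/2 satisfied · (4,1)X 3/3 satisfied · (4,2)X 1/2 not · (4,3)O 2/3 satisfied · (4,4)O 2/2 satisfied
For instance (0,0) has only 1/2 same-type neighbors, below 3/5.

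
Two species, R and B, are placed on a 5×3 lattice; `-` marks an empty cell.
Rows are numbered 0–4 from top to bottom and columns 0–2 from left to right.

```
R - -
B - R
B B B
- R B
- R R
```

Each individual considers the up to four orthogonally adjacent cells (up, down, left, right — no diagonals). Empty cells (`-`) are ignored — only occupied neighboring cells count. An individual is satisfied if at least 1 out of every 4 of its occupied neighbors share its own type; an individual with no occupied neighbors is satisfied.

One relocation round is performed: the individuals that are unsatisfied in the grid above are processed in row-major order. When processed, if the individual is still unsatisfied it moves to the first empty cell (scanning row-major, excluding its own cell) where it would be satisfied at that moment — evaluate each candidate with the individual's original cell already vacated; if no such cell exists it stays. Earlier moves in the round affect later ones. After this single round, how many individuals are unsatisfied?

Initially unsatisfied (in order): (0,0), (1,2).
  (0,0) → (0,1).
  (1,2) → (0,0).
Resulting grid:
R R -
B - -
B B B
- R B
- R R
All satisfied now.

0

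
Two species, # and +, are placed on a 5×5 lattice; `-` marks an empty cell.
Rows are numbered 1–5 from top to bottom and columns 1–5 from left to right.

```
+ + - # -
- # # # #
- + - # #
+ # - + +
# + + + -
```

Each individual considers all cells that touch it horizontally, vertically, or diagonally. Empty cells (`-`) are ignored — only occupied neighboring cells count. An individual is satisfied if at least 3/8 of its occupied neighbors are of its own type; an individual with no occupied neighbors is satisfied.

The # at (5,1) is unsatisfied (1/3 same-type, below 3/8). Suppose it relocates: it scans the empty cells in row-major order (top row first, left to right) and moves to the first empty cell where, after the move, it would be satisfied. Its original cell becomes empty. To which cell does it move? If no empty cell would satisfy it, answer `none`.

Vacating (5,1). Empty cells in order:
  (1,3): 4/5 same-type → satisfied — stop here.

(1,3)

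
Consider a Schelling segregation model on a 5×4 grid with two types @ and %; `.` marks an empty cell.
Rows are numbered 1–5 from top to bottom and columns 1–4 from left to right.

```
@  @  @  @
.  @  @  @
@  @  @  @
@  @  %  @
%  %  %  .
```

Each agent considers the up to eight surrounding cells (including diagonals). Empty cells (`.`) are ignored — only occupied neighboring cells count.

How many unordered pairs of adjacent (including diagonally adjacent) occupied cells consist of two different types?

11

Scan each occupied cell's neighbors to the right and below (and the two forward diagonals) so each pair is counted once.
Row 1: @(1,1)–@(1,2)= @(1,1)–@(2,2)= @(1,2)–@(1,3)= @(1,2)–@(2,2)= @(1,2)–@(2,3)= @(1,3)–@(1,4)= @(1,3)–@(2,3)= @(1,3)–@(2,4)= @(1,3)–@(2,2)= @(1,4)–@(2,4)= @(1,4)–@(2,3)=  → 0/11 unlike.
Row 2: @(2,2)–@(2,3)= @(2,2)–@(3,2)= @(2,2)–@(3,3)= @(2,2)–@(3,1)= @(2,3)–@(2,4)= @(2,3)–@(3,3)= @(2,3)–@(3,4)= @(2,3)–@(3,2)= @(2,4)–@(3,4)= @(2,4)–@(3,3)=  → 0/10 unlike.
Row 3: @(3,1)–@(3,2)= @(3,1)–@(4,1)= @(3,1)–@(4,2)= @(3,2)–@(3,3)= @(3,2)–@(4,2)= @(3,2)–%(4,3)≠ @(3,2)–@(4,1)= @(3,3)–@(3,4)= @(3,3)–%(4,3)≠ @(3,3)–@(4,4)= @(3,3)–@(4,2)= @(3,4)–@(4,4)= @(3,4)–%(4,3)≠  → 3/13 unlike.
Row 4: @(4,1)–@(4,2)= @(4,1)–%(5,1)≠ @(4,1)–%(5,2)≠ @(4,2)–%(4,3)≠ @(4,2)–%(5,2)≠ @(4,2)–%(5,3)≠ @(4,2)–%(5,1)≠ %(4,3)–@(4,4)≠ %(4,3)–%(5,3)= %(4,3)–%(5,2)= @(4,4)–%(5,3)≠  → 8/11 unlike.
Row 5: %(5,1)–%(5,2)= %(5,2)–%(5,3)=  → 0/2 unlike.
Total adjacent occupied pairs: 47; unlike-type pairs: 11.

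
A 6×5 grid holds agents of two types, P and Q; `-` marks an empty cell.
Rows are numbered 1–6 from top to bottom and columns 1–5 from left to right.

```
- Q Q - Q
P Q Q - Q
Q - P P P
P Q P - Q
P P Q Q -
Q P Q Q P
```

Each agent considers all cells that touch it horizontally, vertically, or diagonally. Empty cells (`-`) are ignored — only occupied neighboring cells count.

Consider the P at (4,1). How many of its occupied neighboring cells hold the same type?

Occupied neighbors of (4,1): (3,1)=Q, (4,2)=Q, (5,1)=P, (5,2)=P.
Same type (P): 2 of 4.

2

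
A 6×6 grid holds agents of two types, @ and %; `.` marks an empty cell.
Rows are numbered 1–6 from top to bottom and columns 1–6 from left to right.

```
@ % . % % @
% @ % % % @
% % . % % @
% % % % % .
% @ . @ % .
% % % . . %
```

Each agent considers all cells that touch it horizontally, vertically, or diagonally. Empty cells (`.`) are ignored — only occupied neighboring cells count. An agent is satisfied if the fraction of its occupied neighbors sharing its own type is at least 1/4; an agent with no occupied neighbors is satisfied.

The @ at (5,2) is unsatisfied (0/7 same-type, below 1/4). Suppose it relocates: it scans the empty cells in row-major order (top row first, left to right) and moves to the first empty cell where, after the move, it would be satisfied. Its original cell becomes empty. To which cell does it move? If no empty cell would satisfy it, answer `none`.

(4,6)

Vacating (5,2). Empty cells in order:
  (1,3): 1/5 same-type → still unsatisfied.
  (3,3): 1/8 same-type → still unsatisfied.
  (4,6): 1/4 same-type → satisfied — stop here.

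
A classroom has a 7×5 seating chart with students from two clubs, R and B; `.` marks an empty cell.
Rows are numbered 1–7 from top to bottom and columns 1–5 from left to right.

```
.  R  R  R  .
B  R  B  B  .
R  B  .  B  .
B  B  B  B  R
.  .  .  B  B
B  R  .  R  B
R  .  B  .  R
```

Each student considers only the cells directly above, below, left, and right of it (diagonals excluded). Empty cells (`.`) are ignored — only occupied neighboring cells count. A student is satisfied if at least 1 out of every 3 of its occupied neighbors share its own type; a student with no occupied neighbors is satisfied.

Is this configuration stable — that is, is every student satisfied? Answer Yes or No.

No

(1,2)R 2/2 satisfied
(1,3)R 2/3 satisfied
(1,4)R 1/2 satisfied
(2,1)B 0/2 not
(2,2)R 1/4 not
(2,3)B 1/3 satisfied
(2,4)B 2/3 satisfied
(3,1)R 0/3 not
(3,2)B 1/3 satisfied
(3,4)B 2/2 satisfied
(4,1)B 1/2 satisfied
(4,2)B 3/3 satisfied
(4,3)B 2/2 satisfied
(4,4)B 3/4 satisfied
(4,5)R 0/2 not
(5,4)B 2/3 satisfied
(5,5)B 2/3 satisfied
(6,1)B 0/2 not
(6,2)R 0/1 not
(6,4)R 0/2 not
(6,5)B 1/3 satisfied
(7,1)R 0/1 not
(7,3)B 0/0 satisfied
(7,5)R 0/1 not
For instance (2,1) has only 0/2 same-type neighbors, below 1/3.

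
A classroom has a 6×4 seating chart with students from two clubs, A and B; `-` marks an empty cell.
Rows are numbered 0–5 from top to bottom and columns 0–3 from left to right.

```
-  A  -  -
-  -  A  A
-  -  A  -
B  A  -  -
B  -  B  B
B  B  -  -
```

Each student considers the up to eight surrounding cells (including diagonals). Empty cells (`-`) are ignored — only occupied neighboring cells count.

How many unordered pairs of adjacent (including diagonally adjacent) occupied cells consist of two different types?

3

Scan each occupied cell's neighbors to the right and below (and the two forward diagonals) so each pair is counted once.
From row 0: 0 unlike of 1 pairs (running 0/1).
From row 1: 0 unlike of 3 pairs (running 0/4).
From row 2: 0 unlike of 1 pairs (running 0/5).
From row 3: 3 unlike of 4 pairs (running 3/9).
From row 4: 0 unlike of 4 pairs (running 3/13).
From row 5: 0 unlike of 1 pairs (running 3/14).
Total adjacent occupied pairs: 14; unlike-type pairs: 3.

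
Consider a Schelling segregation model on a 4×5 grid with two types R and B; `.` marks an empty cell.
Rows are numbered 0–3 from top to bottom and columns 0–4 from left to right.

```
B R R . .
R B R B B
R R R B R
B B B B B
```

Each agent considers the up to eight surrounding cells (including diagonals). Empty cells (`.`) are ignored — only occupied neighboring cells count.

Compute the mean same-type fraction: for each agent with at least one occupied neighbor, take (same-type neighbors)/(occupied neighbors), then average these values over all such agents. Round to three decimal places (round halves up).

0.450

Row 0: (0,0)B 1/3 · (0,1)R 3/5 · (0,2)R 2/4
Row 1: (1,0)R 3/5 · (1,1)B 1/8 · (1,2)R 4/7 · (1,3)B 2/6 · (1,4)B 2/3
Row 2: (2,0)R 2/5 · (2,1)R 4/8 · (2,2)R 2/8 · (2,3)B 5/8 · (2,4)R 0/5
Row 3: (3,0)B 1/3 · (3,1)B 2/5 · (3,2)B 3/5 · (3,3)B 3/5 · (3,4)B 2/3
Sum over 18 agents: 1/3 + 3/5 + 2/4 + 3/5 + 1/8 + 4/7 + 2/6 + 2/3 + 2/5 + 4/8 + 2/8 + 5/8 + 0/5 + 1/3 + 2/5 + 3/5 + 3/5 + 2/3 = 851/105; mean = 851/105 ÷ 18 = 851/1890 = 0.450264… → 0.450.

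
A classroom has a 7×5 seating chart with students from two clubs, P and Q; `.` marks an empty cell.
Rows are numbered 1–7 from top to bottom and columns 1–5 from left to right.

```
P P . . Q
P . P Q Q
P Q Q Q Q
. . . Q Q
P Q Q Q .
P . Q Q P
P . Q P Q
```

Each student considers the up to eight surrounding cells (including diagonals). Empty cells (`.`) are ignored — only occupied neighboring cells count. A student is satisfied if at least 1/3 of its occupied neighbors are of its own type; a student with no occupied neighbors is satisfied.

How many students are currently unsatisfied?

4

(1,1)P 2/2 ✓
(1,2)P 3/3 ✓
(1,5)Q 2/2 ✓
(2,1)P 3/4 ✓
(2,3)P 1/5 ✗
(2,4)Q 5/6 ✓
(2,5)Q 4/4 ✓
(3,1)P 1/2 ✓
(3,2)Q 1/4 ✗
(3,3)Q 4/5 ✓
(3,4)Q 6/7 ✓
(3,5)Q 5/5 ✓
(4,4)Q 6/6 ✓
(4,5)Q 4/4 ✓
(5,1)P 1/2 ✓
(5,2)Q 2/4 ✓
(5,3)Q 5/5 ✓
(5,4)Q 5/6 ✓
(6,1)P 2/3 ✓
(6,3)Q 5/6 ✓
(6,4)Q 5/7 ✓
(6,5)P 1/4 ✗
(7,1)P 1/1 ✓
(7,3)Q 2/3 ✓
(7,4)P 1/5 ✗
(7,5)Q 1/3 ✓
Unsatisfied: (2,3), (3,2), (6,5), (7,4) — 4 in total.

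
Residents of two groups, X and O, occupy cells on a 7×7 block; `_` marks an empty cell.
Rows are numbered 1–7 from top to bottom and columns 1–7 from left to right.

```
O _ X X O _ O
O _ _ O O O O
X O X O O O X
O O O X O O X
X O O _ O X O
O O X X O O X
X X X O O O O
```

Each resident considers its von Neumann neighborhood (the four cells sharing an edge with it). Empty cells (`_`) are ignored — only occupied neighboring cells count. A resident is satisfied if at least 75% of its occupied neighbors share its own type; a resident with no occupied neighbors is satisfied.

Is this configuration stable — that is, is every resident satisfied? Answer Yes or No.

No

(1,1)O 1/1 ok
(1,3)X 1/1 ok
(1,4)X 1/3 unhappy
(1,5)O 1/2 unhappy
(1,7)O 1/1 ok
(2,1)O 1/2 unhappy
(2,4)O 2/3 unhappy
(2,5)O 4/4 ok
(2,6)O 3/3 ok
(2,7)O 2/3 unhappy
(3,1)X 0/3 unhappy
(3,2)O 1/3 unhappy
(3,3)X 0/3 unhappy
(3,4)O 2/4 unhappy
(3,5)O 4/4 ok
(3,6)O 3/4 ok
(3,7)X 1/3 unhappy
(4,1)O 1/3 unhappy
(4,2)O 4/4 ok
(4,3)O 2/4 unhappy
(4,4)X 0/3 unhappy
(4,5)O 3/4 ok
(4,6)O 2/4 unhappy
(4,7)X 1/3 unhappy
(5,1)X 0/3 unhappy
(5,2)O 3/4 ok
(5,3)O 2/3 unhappy
(5,5)O 2/3 unhappy
(5,6)X 0/4 unhappy
(5,7)O 0/3 unhappy
(6,1)O 1/3 unhappy
(6,2)O 2/4 unhappy
(6,3)X 2/4 unhappy
(6,4)X 1/3 unhappy
(6,5)O 3/4 ok
(6,6)O 2/4 unhappy
(6,7)X 0/3 unhappy
(7,1)X 1/2 unhappy
(7,2)X 2/3 unhappy
(7,3)X 2/3 unhappy
(7,4)O 1/3 unhappy
(7,5)O 3/3 ok
(7,6)O 3/3 ok
(7,7)O 1/2 unhappy
For instance (1,4) has only 1/3 same-type neighbors, below 3/4.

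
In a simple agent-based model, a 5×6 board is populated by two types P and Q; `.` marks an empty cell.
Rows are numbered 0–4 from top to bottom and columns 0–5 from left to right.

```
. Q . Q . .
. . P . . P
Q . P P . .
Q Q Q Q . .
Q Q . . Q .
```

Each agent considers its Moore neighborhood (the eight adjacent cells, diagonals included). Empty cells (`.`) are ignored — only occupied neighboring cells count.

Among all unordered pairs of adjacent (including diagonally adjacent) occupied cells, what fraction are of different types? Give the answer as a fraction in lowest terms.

7/22

Scan each occupied cell's neighbors to the right and below (and the two forward diagonals) so each pair is counted once.
Row 0: Q(0,1)–P(1,2)≠ Q(0,3)–P(1,2)≠  → 2/2 unlike.
Row 1: P(1,2)–P(2,2)= P(1,2)–P(2,3)=  → 0/2 unlike.
Row 2: Q(2,0)–Q(3,0)= Q(2,0)–Q(3,1)= P(2,2)–P(2,3)= P(2,2)–Q(3,2)≠ P(2,2)–Q(3,3)≠ P(2,2)–Q(3,1)≠ P(2,3)–Q(3,3)≠ P(2,3)–Q(3,2)≠  → 5/8 unlike.
Row 3: Q(3,0)–Q(3,1)= Q(3,0)–Q(4,0)= Q(3,0)–Q(4,1)= Q(3,1)–Q(3,2)= Q(3,1)–Q(4,1)= Q(3,1)–Q(4,0)= Q(3,2)–Q(3,3)= Q(3,2)–Q(4,1)= Q(3,3)–Q(4,4)=  → 0/9 unlike.
Row 4: Q(4,0)–Q(4,1)=  → 0/1 unlike.
Total adjacent occupied pairs: 22; unlike-type pairs: 7.
7/22 is already in lowest terms.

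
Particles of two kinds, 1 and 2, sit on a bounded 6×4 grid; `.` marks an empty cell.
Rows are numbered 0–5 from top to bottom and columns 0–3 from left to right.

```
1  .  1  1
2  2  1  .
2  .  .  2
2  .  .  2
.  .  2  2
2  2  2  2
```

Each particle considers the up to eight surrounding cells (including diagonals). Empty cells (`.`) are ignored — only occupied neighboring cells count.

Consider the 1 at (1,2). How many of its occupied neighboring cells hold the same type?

2

Occupied neighbors of (1,2): (0,2)=1, (0,3)=1, (1,1)=2, (2,3)=2.
Same type (1): 2 of 4.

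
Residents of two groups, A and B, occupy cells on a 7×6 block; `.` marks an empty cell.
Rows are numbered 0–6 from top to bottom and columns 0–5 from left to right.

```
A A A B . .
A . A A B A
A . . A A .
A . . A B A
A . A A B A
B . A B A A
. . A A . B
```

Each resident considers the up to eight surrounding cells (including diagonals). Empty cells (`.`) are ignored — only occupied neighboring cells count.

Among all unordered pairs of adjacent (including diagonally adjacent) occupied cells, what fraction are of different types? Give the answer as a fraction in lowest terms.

7/16

Scan each occupied cell's neighbors to the right and below (and the two forward diagonals) so each pair is counted once.
From row 0: 3 unlike of 11 pairs (running 3/11).
From row 1: 4 unlike of 10 pairs (running 7/21).
From row 2: 2 unlike of 7 pairs (running 9/28).
From row 3: 6 unlike of 11 pairs (running 15/39).
From row 4: 7 unlike of 14 pairs (running 22/53).
From row 5: 6 unlike of 10 pairs (running 28/63).
From row 6: 0 unlike of 1 pairs (running 28/64).
Total adjacent occupied pairs: 64; unlike-type pairs: 28.
28/64 reduces to 7/16.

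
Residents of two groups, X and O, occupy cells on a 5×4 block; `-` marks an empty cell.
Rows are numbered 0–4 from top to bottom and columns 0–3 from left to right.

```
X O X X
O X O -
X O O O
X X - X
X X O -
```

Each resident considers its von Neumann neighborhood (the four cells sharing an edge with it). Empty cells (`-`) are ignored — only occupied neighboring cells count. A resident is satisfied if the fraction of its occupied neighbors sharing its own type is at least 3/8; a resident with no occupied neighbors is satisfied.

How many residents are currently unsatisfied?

10

(0,0)X 0/2 ✗
(0,1)O 0/3 ✗
(0,2)X 1/3 ✗
(0,3)X 1/1 ✓
(1,0)O 0/3 ✗
(1,1)X 0/4 ✗
(1,2)O 1/3 ✗
(2,0)X 1/3 ✗
(2,1)O 1/4 ✗
(2,2)O 3/3 ✓
(2,3)O 1/2 ✓
(3,0)X 3/3 ✓
(3,1)X 2/3 ✓
(3,3)X 0/1 ✗
(4,0)X 2/2 ✓
(4,1)X 2/3 ✓
(4,2)O 0/1 ✗
Unsatisfied: (0,0), (0,1), (0,2), (1,0), (1,1), (1,2), (2,0), (2,1), (3,3), (4,2) — 10 in total.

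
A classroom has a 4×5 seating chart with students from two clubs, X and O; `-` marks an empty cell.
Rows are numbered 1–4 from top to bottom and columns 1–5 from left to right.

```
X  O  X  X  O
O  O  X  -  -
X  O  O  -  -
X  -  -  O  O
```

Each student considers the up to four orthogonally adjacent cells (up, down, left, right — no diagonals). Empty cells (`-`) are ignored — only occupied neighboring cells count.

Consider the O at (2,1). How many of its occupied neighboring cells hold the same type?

Occupied neighbors of (2,1): (1,1)=X, (3,1)=X, (2,2)=O.
Same type (O): 1 of 3.

1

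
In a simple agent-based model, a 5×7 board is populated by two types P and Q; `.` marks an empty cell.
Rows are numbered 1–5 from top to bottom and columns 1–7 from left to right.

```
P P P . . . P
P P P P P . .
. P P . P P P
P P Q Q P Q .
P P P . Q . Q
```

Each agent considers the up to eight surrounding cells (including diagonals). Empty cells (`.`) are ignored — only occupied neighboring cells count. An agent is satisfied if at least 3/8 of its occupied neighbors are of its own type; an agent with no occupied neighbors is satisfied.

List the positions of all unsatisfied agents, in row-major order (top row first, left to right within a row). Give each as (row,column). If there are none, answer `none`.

Row 1: (1,1)P 3/3 ok · (1,2)P 5/5 ok · (1,3)P 4/4 ok · (1,7)P 0/0 ok
Row 2: (2,1)P 4/4 ok · (2,2)P 7/7 ok · (2,3)P 6/6 ok · (2,4)P 5/5 ok · (2,5)P 3/3 ok
Row 3: (3,2)P 6/7 ok · (3,3)P 5/7 ok · (3,5)P 4/6 ok · (3,6)P 4/5 ok · (3,7)P 1/2 ok
Row 4: (4,1)P 4/4 ok · (4,2)P 6/7 ok · (4,3)Q 1/6 unhappy · (4,4)Q 2/6 unhappy · (4,5)P 2/5 ok · (4,6)Q 2/6 unhappy
Row 5: (5,1)P 3/3 ok · (5,2)P 4/5 ok · (5,3)P 2/4 ok · (5,5)Q 2/3 ok · (5,7)Q 1/1 ok

(4,3), (4,4), (4,6)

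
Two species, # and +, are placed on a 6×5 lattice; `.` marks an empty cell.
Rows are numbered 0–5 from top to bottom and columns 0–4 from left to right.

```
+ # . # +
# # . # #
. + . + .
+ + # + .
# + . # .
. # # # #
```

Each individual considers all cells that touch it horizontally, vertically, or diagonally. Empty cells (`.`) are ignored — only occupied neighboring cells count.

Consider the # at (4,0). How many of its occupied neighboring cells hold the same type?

Occupied neighbors of (4,0): (3,0)=+, (3,1)=+, (4,1)=+, (5,1)=#.
Same type (#): 1 of 4.

1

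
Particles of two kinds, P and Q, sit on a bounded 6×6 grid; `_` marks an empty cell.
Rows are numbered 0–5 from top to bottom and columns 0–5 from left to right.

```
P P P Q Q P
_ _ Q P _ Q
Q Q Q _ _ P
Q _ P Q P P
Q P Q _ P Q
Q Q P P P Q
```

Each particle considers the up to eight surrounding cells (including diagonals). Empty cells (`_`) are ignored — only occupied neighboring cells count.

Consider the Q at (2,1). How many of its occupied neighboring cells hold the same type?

Occupied neighbors of (2,1): (1,2)=Q, (2,0)=Q, (2,2)=Q, (3,0)=Q, (3,2)=P.
Same type (Q): 4 of 5.

4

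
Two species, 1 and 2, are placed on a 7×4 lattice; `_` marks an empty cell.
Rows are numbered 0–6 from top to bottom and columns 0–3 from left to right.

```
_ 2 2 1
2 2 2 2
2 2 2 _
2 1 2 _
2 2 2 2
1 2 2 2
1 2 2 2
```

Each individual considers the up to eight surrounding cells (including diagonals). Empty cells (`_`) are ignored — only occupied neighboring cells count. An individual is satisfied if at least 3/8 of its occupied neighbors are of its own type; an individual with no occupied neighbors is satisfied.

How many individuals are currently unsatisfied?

4

(0,1)2 4/4 ok
(0,2)2 4/5 ok
(0,3)1 0/3 unhappy
(1,0)2 4/4 ok
(1,1)2 7/7 ok
(1,2)2 6/7 ok
(1,3)2 3/4 ok
(2,0)2 4/5 ok
(2,1)2 7/8 ok
(2,2)2 5/6 ok
(3,0)2 4/5 ok
(3,1)1 0/8 unhappy
(3,2)2 5/6 ok
(4,0)2 3/5 ok
(4,1)2 6/8 ok
(4,2)2 6/7 ok
(4,3)2 4/4 ok
(5,0)1 1/5 unhappy
(5,1)2 6/8 ok
(5,2)2 8/8 ok
(5,3)2 5/5 ok
(6,0)1 1/3 unhappy
(6,1)2 3/5 ok
(6,2)2 5/5 ok
(6,3)2 3/3 ok
Unsatisfied: (0,3), (3,1), (5,0), (6,0) — 4 in total.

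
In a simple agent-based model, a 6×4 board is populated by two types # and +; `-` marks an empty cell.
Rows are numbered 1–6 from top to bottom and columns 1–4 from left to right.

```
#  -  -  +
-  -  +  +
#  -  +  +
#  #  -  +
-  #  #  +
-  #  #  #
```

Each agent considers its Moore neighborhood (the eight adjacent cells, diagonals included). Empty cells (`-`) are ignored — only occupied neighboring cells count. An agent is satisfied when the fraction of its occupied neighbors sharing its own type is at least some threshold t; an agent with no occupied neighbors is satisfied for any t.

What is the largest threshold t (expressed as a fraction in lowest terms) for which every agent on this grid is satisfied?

(1,1)# — no occupied neighbors
(1,4)+ 2/2
(2,3)+ 4/4
(2,4)+ 4/4
(3,1)# 2/2
(3,3)+ 4/5
(3,4)+ 4/4
(4,1)# 3/3
(4,2)# 4/5
(4,4)+ 3/4
(5,2)# 5/5
(5,3)# 5/7
(5,4)+ 1/4
(6,2)# 3/3
(6,3)# 4/5
(6,4)# 2/3
The smallest same-type fraction is 1/4 at (5,4), which reduces to 1/4. Any threshold above that leaves this agent unsatisfied.

1/4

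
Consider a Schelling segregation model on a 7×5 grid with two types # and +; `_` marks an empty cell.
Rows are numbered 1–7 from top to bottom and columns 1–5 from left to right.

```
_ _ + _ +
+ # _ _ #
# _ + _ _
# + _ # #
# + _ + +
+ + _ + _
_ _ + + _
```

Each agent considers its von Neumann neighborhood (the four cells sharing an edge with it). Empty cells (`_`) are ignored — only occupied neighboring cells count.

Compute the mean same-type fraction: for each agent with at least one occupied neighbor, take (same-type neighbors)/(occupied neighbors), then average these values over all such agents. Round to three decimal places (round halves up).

0.519

(1,3)+ — no occupied neighbors
(1,5)+ 0/1
(2,1)+ 0/2
(2,2)# 0/1
(2,5)# 0/1
(3,1)# 1/2
(3,3)+ — no occupied neighbors
(4,1)# 2/3
(4,2)+ 1/2
(4,4)# 1/2
(4,5)# 1/2
(5,1)# 1/3
(5,2)+ 2/3
(5,4)+ 2/3
(5,5)+ 1/2
(6,1)+ 1/2
(6,2)+ 2/2
(6,4)+ 2/2
(7,3)+ 1/1
(7,4)+ 2/2
Sum over 18 agents: 0/1 + 0/2 + 0/1 + 0/1 + 1/2 + 2/3 + 1/2 + 1/2 + 1/2 + 1/3 + 2/3 + 2/3 + 1/2 + 1/2 + 2/2 + 2/2 + 1/1 + 2/2 = 28/3; mean = 28/3 ÷ 18 = 14/27 = 0.518518… → 0.519.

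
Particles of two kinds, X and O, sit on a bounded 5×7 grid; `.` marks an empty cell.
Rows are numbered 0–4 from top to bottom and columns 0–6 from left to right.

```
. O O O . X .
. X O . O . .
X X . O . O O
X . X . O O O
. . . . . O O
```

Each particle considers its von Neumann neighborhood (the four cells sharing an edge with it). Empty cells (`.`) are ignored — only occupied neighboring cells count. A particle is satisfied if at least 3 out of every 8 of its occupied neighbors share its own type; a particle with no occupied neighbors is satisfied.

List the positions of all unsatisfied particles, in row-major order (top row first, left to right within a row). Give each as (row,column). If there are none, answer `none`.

(1,1)

Row 0: (0,1)O 1/2 ✓ · (0,2)O 3/3 ✓ · (0,3)O 1/1 ✓ · (0,5)X 0/0 ✓
Row 1: (1,1)X 1/3 ✗ · (1,2)O 1/2 ✓ · (1,4)O 0/0 ✓
Row 2: (2,0)X 2/2 ✓ · (2,1)X 2/2 ✓ · (2,3)O 0/0 ✓ · (2,5)O 2/2 ✓ · (2,6)O 2/2 ✓
Row 3: (3,0)X 1/1 ✓ · (3,2)X 0/0 ✓ · (3,4)O 1/1 ✓ · (3,5)O 4/4 ✓ · (3,6)O 3/3 ✓
Row 4: (4,5)O 2/2 ✓ · (4,6)O 2/2 ✓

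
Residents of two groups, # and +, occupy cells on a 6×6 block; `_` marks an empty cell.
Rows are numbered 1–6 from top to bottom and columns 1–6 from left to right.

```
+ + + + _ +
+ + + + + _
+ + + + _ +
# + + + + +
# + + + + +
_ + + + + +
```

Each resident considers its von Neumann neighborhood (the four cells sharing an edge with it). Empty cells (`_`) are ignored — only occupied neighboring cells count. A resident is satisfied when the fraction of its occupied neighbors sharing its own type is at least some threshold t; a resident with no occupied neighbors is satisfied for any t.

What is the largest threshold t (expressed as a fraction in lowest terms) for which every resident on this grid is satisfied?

(1,1)+ 2/2
(1,2)+ 3/3
(1,3)+ 3/3
(1,4)+ 2/2
(1,6)+ — no occupied neighbors
(2,1)+ 3/3
(2,2)+ 4/4
(2,3)+ 4/4
(2,4)+ 4/4
(2,5)+ 1/1
(3,1)+ 2/3
(3,2)+ 4/4
(3,3)+ 4/4
(3,4)+ 3/3
(3,6)+ 1/1
(4,1)# 1/3
(4,2)+ 3/4
(4,3)+ 4/4
(4,4)+ 4/4
(4,5)+ 3/3
(4,6)+ 3/3
(5,1)# 1/2
(5,2)+ 3/4
(5,3)+ 4/4
(5,4)+ 4/4
(5,5)+ 4/4
(5,6)+ 3/3
(6,2)+ 2/2
(6,3)+ 3/3
(6,4)+ 3/3
(6,5)+ 3/3
(6,6)+ 2/2
The smallest same-type fraction is 1/3 at (4,1), which reduces to 1/3. Any threshold above that leaves this resident unsatisfied.

1/3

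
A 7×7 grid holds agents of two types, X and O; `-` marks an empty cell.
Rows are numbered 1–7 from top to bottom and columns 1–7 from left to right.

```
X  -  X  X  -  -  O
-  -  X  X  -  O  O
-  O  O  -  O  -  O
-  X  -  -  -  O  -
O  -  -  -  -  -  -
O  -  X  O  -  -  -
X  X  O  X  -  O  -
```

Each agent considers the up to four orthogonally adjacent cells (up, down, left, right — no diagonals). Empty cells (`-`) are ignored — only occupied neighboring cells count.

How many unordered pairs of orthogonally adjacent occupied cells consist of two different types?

Scan each occupied cell's neighbors to the right and below so each pair is counted once.
Row 1: X(1,3)–X(1,4)= X(1,3)–X(2,3)= X(1,4)–X(2,4)= O(1,7)–O(2,7)=  → 0/4 unlike.
Row 2: X(2,3)–X(2,4)= X(2,3)–O(3,3)≠ O(2,6)–O(2,7)= O(2,7)–O(3,7)=  → 1/4 unlike.
Row 3: O(3,2)–O(3,3)= O(3,2)–X(4,2)≠  → 1/2 unlike.
Row 5: O(5,1)–O(6,1)=  → 0/1 unlike.
Row 6: O(6,1)–X(7,1)≠ X(6,3)–O(6,4)≠ X(6,3)–O(7,3)≠ O(6,4)–X(7,4)≠  → 4/4 unlike.
Row 7: X(7,1)–X(7,2)= X(7,2)–O(7,3)≠ O(7,3)–X(7,4)≠  → 2/3 unlike.
Total adjacent occupied pairs: 18; unlike-type pairs: 8.

8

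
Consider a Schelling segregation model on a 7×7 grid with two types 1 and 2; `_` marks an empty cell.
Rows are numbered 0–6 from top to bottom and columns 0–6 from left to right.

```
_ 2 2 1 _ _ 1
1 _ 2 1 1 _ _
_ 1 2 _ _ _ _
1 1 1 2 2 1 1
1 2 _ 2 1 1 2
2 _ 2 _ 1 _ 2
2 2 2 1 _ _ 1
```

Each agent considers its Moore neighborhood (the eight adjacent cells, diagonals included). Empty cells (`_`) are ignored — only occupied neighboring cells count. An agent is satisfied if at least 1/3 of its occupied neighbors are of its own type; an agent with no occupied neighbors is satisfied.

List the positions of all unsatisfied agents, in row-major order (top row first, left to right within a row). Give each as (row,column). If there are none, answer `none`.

(4,6), (6,6)

(0,1)2 2/3 ok
(0,2)2 2/4 ok
(0,3)1 2/4 ok
(0,6)1 0/0 ok
(1,0)1 1/2 ok
(1,2)2 3/6 ok
(1,3)1 2/5 ok
(1,4)1 2/2 ok
(2,1)1 4/6 ok
(2,2)2 2/6 ok
(3,0)1 3/4 ok
(3,1)1 4/6 ok
(3,2)1 2/6 ok
(3,3)2 3/5 ok
(3,4)2 2/5 ok
(3,5)1 3/5 ok
(3,6)1 2/3 ok
(4,0)1 2/4 ok
(4,1)2 2/6 ok
(4,3)2 3/6 ok
(4,4)1 3/6 ok
(4,5)1 4/7 ok
(4,6)2 1/4 unhappy
(5,0)2 3/4 ok
(5,2)2 4/5 ok
(5,4)1 3/4 ok
(5,6)2 1/3 ok
(6,0)2 2/2 ok
(6,1)2 4/4 ok
(6,2)2 2/3 ok
(6,3)1 1/3 ok
(6,6)1 0/1 unhappy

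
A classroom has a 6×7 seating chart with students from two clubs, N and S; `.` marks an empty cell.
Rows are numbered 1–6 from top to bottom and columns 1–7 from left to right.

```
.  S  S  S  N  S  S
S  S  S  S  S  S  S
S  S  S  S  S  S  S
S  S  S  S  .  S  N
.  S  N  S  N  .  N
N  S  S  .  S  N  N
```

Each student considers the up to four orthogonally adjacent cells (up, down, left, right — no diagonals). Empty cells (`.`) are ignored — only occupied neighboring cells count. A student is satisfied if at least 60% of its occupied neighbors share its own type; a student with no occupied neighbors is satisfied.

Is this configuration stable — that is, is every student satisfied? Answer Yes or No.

No

(1,2)S 2/2 satisfied
(1,3)S 3/3 satisfied
(1,4)S 2/3 satisfied
(1,5)N 0/3 not
(1,6)S 2/3 satisfied
(1,7)S 2/2 satisfied
(2,1)S 2/2 satisfied
(2,2)S 4/4 satisfied
(2,3)S 4/4 satisfied
(2,4)S 4/4 satisfied
(2,5)S 3/4 satisfied
(2,6)S 4/4 satisfied
(2,7)S 3/3 satisfied
(3,1)S 3/3 satisfied
(3,2)S 4/4 satisfied
(3,3)S 4/4 satisfied
(3,4)S 4/4 satisfied
(3,5)S 3/3 satisfied
(3,6)S 4/4 satisfied
(3,7)S 2/3 satisfied
(4,1)S 2/2 satisfied
(4,2)S 4/4 satisfied
(4,3)S 3/4 satisfied
(4,4)S 3/3 satisfied
(4,6)S 1/2 not
(4,7)N 1/3 not
(5,2)S 2/3 satisfied
(5,3)N 0/4 not
(5,4)S 1/3 not
(5,5)N 0/2 not
(5,7)N 2/2 satisfied
(6,1)N 0/1 not
(6,2)S 2/3 satisfied
(6,3)S 1/2 not
(6,5)S 0/2 not
(6,6)N 1/2 not
(6,7)N 2/2 satisfied
For instance (1,5) has only 0/3 same-type neighbors, below 3/5.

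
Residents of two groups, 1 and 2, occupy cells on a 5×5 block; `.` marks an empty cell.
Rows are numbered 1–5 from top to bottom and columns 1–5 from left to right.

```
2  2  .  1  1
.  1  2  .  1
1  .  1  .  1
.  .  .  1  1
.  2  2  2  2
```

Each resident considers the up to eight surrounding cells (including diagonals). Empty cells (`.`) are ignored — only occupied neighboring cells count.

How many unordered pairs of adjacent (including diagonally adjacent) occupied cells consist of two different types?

10

Scan each occupied cell's neighbors to the right and below (and the two forward diagonals) so each pair is counted once.
From row 1: 3 unlike of 8 pairs (running 3/8).
From row 2: 2 unlike of 5 pairs (running 5/13).
From row 3: 0 unlike of 3 pairs (running 5/16).
From row 4: 5 unlike of 6 pairs (running 10/22).
From row 5: 0 unlike of 3 pairs (running 10/25).
Total adjacent occupied pairs: 25; unlike-type pairs: 10.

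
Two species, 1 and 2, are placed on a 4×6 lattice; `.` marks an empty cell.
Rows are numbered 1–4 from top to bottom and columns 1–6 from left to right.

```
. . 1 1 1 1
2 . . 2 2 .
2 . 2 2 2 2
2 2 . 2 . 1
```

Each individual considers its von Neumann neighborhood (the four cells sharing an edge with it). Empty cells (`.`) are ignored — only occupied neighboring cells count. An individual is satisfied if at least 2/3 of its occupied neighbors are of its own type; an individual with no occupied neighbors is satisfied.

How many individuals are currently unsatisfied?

(1,3)1 1/1 satisfied
(1,4)1 2/3 satisfied
(1,5)1 2/3 satisfied
(1,6)1 1/1 satisfied
(2,1)2 1/1 satisfied
(2,4)2 2/3 satisfied
(2,5)2 2/3 satisfied
(3,1)2 2/2 satisfied
(3,3)2 1/1 satisfied
(3,4)2 4/4 satisfied
(3,5)2 3/3 satisfied
(3,6)2 1/2 not
(4,1)2 2/2 satisfied
(4,2)2 1/1 satisfied
(4,4)2 1/1 satisfied
(4,6)1 0/1 not
Unsatisfied: (3,6), (4,6) — 2 in total.

2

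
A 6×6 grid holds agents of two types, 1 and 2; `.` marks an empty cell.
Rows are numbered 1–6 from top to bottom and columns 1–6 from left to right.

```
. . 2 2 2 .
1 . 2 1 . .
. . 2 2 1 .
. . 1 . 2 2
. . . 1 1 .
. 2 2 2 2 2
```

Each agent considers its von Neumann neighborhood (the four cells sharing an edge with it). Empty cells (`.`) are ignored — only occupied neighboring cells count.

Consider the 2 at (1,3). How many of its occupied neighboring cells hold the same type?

2

Occupied neighbors of (1,3): (2,3)=2, (1,4)=2.
Same type (2): 2 of 2.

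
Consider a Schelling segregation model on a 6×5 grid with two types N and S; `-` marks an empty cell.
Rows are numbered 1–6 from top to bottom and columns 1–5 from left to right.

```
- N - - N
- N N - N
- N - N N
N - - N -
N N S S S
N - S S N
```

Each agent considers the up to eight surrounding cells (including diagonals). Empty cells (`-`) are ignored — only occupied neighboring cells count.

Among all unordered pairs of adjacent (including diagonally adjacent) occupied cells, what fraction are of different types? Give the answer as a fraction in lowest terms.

4/17

Scan each occupied cell's neighbors to the right and below (and the two forward diagonals) so each pair is counted once.
From row 1: 0 unlike of 3 pairs (running 0/3).
From row 2: 0 unlike of 6 pairs (running 0/9).
From row 3: 0 unlike of 4 pairs (running 0/13).
From row 4: 3 unlike of 5 pairs (running 3/18).
From row 5: 4 unlike of 14 pairs (running 7/32).
From row 6: 1 unlike of 2 pairs (running 8/34).
Total adjacent occupied pairs: 34; unlike-type pairs: 8.
8/34 reduces to 4/17.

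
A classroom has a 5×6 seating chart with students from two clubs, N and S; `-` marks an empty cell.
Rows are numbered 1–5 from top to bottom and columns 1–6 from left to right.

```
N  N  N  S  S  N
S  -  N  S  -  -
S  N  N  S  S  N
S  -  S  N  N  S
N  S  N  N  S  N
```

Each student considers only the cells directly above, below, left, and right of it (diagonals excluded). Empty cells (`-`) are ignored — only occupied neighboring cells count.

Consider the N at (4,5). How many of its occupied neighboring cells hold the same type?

1

Occupied neighbors of (4,5): (3,5)=S, (5,5)=S, (4,4)=N, (4,6)=S.
Same type (N): 1 of 4.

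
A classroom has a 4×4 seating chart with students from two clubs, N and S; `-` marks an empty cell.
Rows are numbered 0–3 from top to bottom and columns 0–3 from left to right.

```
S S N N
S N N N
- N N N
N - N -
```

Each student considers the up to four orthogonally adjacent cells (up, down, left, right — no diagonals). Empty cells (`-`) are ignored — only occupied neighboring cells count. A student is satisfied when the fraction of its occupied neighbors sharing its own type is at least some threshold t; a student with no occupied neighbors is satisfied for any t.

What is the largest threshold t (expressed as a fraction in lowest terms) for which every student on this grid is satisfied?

(0,0)S 2/2
(0,1)S 1/3
(0,2)N 2/3
(0,3)N 2/2
(1,0)S 1/2
(1,1)N 2/4
(1,2)N 4/4
(1,3)N 3/3
(2,1)N 2/2
(2,2)N 4/4
(2,3)N 2/2
(3,0)N — no occupied neighbors
(3,2)N 1/1
The smallest same-type fraction is 1/3 at (0,1), which reduces to 1/3. Any threshold above that leaves this student unsatisfied.

1/3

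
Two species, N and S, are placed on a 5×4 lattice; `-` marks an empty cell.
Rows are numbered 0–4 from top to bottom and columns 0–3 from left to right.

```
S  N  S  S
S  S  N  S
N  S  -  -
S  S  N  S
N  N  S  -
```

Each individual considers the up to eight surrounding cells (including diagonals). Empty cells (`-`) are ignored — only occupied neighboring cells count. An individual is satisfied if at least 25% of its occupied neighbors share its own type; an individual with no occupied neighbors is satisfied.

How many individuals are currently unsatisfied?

4

Row 0: (0,0)S 2/3 satisfied · (0,1)N 1/5 not · (0,2)S 3/5 satisfied · (0,3)S 2/3 satisfied
Row 1: (1,0)S 3/5 satisfied · (1,1)S 4/7 satisfied · (1,2)N 1/6 not · (1,3)S 2/3 satisfied
Row 2: (2,0)N 0/5 not · (2,1)S 4/7 satisfied
Row 3: (3,0)S 2/5 satisfied · (3,1)S 3/7 satisfied · (3,2)N 1/5 not · (3,3)S 1/2 satisfied
Row 4: (4,0)N 1/3 satisfied · (4,1)N 2/5 satisfied · (4,2)S 2/4 satisfied
Unsatisfied: (0,1), (1,2), (2,0), (3,2) — 4 in total.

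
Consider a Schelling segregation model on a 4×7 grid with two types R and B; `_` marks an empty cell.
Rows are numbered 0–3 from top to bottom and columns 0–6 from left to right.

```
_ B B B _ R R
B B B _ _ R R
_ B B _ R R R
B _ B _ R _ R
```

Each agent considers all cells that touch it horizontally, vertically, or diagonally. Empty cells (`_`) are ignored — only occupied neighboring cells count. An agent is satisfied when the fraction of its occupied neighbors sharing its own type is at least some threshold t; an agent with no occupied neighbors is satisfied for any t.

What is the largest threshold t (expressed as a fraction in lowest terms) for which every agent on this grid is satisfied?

1/1

(0,1)B 4/4
(0,2)B 4/4
(0,3)B 2/2
(0,5)R 3/3
(0,6)R 3/3
(1,0)B 3/3
(1,1)B 6/6
(1,2)B 6/6
(1,5)R 6/6
(1,6)R 5/5
(2,1)B 6/6
(2,2)B 4/4
(2,4)R 3/3
(2,5)R 6/6
(2,6)R 4/4
(3,0)B 1/1
(3,2)B 2/2
(3,4)R 2/2
(3,6)R 2/2
The smallest same-type fraction is 4/4 at (0,1), which reduces to 1/1. Any threshold above that leaves this agent unsatisfied.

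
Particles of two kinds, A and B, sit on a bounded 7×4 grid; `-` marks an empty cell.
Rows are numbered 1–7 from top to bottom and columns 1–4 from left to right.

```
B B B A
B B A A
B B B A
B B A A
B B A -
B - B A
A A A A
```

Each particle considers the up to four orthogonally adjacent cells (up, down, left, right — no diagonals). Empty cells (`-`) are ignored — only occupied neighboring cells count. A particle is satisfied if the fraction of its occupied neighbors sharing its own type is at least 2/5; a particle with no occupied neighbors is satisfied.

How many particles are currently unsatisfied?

5

(1,1)B 2/2 satisfied
(1,2)B 3/3 satisfied
(1,3)B 1/3 not
(1,4)A 1/2 satisfied
(2,1)B 3/3 satisfied
(2,2)B 3/4 satisfied
(2,3)A 1/4 not
(2,4)A 3/3 satisfied
(3,1)B 3/3 satisfied
(3,2)B 4/4 satisfied
(3,3)B 1/4 not
(3,4)A 2/3 satisfied
(4,1)B 3/3 satisfied
(4,2)B 3/4 satisfied
(4,3)A 2/4 satisfied
(4,4)A 2/2 satisfied
(5,1)B 3/3 satisfied
(5,2)B 2/3 satisfied
(5,3)A 1/3 not
(6,1)B 1/2 satisfied
(6,3)B 0/3 not
(6,4)A 1/2 satisfied
(7,1)A 1/2 satisfied
(7,2)A 2/2 satisfied
(7,3)A 2/3 satisfied
(7,4)A 2/2 satisfied
Unsatisfied: (1,3), (2,3), (3,3), (5,3), (6,3) — 5 in total.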